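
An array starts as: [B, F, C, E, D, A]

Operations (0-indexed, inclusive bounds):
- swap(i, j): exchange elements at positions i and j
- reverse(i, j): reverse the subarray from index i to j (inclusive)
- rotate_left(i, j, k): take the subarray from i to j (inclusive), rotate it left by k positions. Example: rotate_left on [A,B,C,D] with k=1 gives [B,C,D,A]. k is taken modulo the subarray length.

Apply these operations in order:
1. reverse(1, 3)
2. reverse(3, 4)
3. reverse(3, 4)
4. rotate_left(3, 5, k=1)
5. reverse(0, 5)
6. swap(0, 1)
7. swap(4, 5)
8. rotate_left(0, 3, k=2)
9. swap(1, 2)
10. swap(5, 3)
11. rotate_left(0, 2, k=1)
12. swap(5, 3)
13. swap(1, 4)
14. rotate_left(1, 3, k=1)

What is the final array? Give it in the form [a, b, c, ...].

After 1 (reverse(1, 3)): [B, E, C, F, D, A]
After 2 (reverse(3, 4)): [B, E, C, D, F, A]
After 3 (reverse(3, 4)): [B, E, C, F, D, A]
After 4 (rotate_left(3, 5, k=1)): [B, E, C, D, A, F]
After 5 (reverse(0, 5)): [F, A, D, C, E, B]
After 6 (swap(0, 1)): [A, F, D, C, E, B]
After 7 (swap(4, 5)): [A, F, D, C, B, E]
After 8 (rotate_left(0, 3, k=2)): [D, C, A, F, B, E]
After 9 (swap(1, 2)): [D, A, C, F, B, E]
After 10 (swap(5, 3)): [D, A, C, E, B, F]
After 11 (rotate_left(0, 2, k=1)): [A, C, D, E, B, F]
After 12 (swap(5, 3)): [A, C, D, F, B, E]
After 13 (swap(1, 4)): [A, B, D, F, C, E]
After 14 (rotate_left(1, 3, k=1)): [A, D, F, B, C, E]

Answer: [A, D, F, B, C, E]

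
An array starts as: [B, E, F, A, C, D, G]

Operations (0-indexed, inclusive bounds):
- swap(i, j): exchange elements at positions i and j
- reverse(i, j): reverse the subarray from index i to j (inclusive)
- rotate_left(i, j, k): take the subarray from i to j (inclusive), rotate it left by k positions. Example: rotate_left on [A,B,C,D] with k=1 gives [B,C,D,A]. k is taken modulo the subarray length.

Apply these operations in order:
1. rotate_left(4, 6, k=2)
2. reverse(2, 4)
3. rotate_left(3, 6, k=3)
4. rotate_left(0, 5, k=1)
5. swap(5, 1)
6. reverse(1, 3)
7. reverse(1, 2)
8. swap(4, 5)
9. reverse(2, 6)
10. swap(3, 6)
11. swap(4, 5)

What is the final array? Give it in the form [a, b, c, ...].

After 1 (rotate_left(4, 6, k=2)): [B, E, F, A, G, C, D]
After 2 (reverse(2, 4)): [B, E, G, A, F, C, D]
After 3 (rotate_left(3, 6, k=3)): [B, E, G, D, A, F, C]
After 4 (rotate_left(0, 5, k=1)): [E, G, D, A, F, B, C]
After 5 (swap(5, 1)): [E, B, D, A, F, G, C]
After 6 (reverse(1, 3)): [E, A, D, B, F, G, C]
After 7 (reverse(1, 2)): [E, D, A, B, F, G, C]
After 8 (swap(4, 5)): [E, D, A, B, G, F, C]
After 9 (reverse(2, 6)): [E, D, C, F, G, B, A]
After 10 (swap(3, 6)): [E, D, C, A, G, B, F]
After 11 (swap(4, 5)): [E, D, C, A, B, G, F]

Answer: [E, D, C, A, B, G, F]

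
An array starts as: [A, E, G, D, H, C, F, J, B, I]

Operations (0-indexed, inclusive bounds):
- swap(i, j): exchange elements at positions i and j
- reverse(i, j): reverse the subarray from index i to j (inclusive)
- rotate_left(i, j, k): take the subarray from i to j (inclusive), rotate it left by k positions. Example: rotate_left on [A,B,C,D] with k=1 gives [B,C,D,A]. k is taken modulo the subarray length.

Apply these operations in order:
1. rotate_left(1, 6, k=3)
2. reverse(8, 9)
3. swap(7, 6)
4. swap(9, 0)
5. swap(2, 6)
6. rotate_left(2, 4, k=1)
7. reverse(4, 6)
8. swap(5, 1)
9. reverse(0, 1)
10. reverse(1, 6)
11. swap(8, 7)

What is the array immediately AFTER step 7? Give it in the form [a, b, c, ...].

Answer: [B, H, F, E, C, G, J, D, I, A]

Derivation:
After 1 (rotate_left(1, 6, k=3)): [A, H, C, F, E, G, D, J, B, I]
After 2 (reverse(8, 9)): [A, H, C, F, E, G, D, J, I, B]
After 3 (swap(7, 6)): [A, H, C, F, E, G, J, D, I, B]
After 4 (swap(9, 0)): [B, H, C, F, E, G, J, D, I, A]
After 5 (swap(2, 6)): [B, H, J, F, E, G, C, D, I, A]
After 6 (rotate_left(2, 4, k=1)): [B, H, F, E, J, G, C, D, I, A]
After 7 (reverse(4, 6)): [B, H, F, E, C, G, J, D, I, A]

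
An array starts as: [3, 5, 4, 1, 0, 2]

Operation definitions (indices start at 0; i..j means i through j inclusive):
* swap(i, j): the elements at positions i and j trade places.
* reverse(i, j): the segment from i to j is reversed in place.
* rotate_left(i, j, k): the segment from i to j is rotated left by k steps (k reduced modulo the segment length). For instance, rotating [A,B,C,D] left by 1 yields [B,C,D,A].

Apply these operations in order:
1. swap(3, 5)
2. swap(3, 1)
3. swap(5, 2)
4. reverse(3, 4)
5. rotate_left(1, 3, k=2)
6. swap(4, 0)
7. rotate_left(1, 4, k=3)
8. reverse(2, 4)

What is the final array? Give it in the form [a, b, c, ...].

After 1 (swap(3, 5)): [3, 5, 4, 2, 0, 1]
After 2 (swap(3, 1)): [3, 2, 4, 5, 0, 1]
After 3 (swap(5, 2)): [3, 2, 1, 5, 0, 4]
After 4 (reverse(3, 4)): [3, 2, 1, 0, 5, 4]
After 5 (rotate_left(1, 3, k=2)): [3, 0, 2, 1, 5, 4]
After 6 (swap(4, 0)): [5, 0, 2, 1, 3, 4]
After 7 (rotate_left(1, 4, k=3)): [5, 3, 0, 2, 1, 4]
After 8 (reverse(2, 4)): [5, 3, 1, 2, 0, 4]

Answer: [5, 3, 1, 2, 0, 4]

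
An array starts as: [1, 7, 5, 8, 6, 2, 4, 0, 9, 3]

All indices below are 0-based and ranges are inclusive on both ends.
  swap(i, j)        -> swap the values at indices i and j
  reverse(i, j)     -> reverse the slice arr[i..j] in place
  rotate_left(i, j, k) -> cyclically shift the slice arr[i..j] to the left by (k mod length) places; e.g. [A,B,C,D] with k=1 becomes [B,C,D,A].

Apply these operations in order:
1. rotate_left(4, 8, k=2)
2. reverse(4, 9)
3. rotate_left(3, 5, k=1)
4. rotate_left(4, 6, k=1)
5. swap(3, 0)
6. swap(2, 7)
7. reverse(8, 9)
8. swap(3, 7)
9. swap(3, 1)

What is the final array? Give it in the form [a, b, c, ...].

Answer: [3, 5, 9, 7, 8, 6, 2, 1, 4, 0]

Derivation:
After 1 (rotate_left(4, 8, k=2)): [1, 7, 5, 8, 4, 0, 9, 6, 2, 3]
After 2 (reverse(4, 9)): [1, 7, 5, 8, 3, 2, 6, 9, 0, 4]
After 3 (rotate_left(3, 5, k=1)): [1, 7, 5, 3, 2, 8, 6, 9, 0, 4]
After 4 (rotate_left(4, 6, k=1)): [1, 7, 5, 3, 8, 6, 2, 9, 0, 4]
After 5 (swap(3, 0)): [3, 7, 5, 1, 8, 6, 2, 9, 0, 4]
After 6 (swap(2, 7)): [3, 7, 9, 1, 8, 6, 2, 5, 0, 4]
After 7 (reverse(8, 9)): [3, 7, 9, 1, 8, 6, 2, 5, 4, 0]
After 8 (swap(3, 7)): [3, 7, 9, 5, 8, 6, 2, 1, 4, 0]
After 9 (swap(3, 1)): [3, 5, 9, 7, 8, 6, 2, 1, 4, 0]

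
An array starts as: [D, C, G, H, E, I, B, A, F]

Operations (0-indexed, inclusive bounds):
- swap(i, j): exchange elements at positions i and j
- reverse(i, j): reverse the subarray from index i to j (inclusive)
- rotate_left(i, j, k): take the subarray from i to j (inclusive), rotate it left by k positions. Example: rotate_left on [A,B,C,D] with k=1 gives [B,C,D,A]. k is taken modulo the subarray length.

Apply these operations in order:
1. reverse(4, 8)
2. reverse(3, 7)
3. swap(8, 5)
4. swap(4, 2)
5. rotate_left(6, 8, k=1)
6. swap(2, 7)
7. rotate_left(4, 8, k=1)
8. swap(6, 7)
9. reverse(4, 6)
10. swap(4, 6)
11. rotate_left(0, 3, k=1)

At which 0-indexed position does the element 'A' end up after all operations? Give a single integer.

After 1 (reverse(4, 8)): [D, C, G, H, F, A, B, I, E]
After 2 (reverse(3, 7)): [D, C, G, I, B, A, F, H, E]
After 3 (swap(8, 5)): [D, C, G, I, B, E, F, H, A]
After 4 (swap(4, 2)): [D, C, B, I, G, E, F, H, A]
After 5 (rotate_left(6, 8, k=1)): [D, C, B, I, G, E, H, A, F]
After 6 (swap(2, 7)): [D, C, A, I, G, E, H, B, F]
After 7 (rotate_left(4, 8, k=1)): [D, C, A, I, E, H, B, F, G]
After 8 (swap(6, 7)): [D, C, A, I, E, H, F, B, G]
After 9 (reverse(4, 6)): [D, C, A, I, F, H, E, B, G]
After 10 (swap(4, 6)): [D, C, A, I, E, H, F, B, G]
After 11 (rotate_left(0, 3, k=1)): [C, A, I, D, E, H, F, B, G]

Answer: 1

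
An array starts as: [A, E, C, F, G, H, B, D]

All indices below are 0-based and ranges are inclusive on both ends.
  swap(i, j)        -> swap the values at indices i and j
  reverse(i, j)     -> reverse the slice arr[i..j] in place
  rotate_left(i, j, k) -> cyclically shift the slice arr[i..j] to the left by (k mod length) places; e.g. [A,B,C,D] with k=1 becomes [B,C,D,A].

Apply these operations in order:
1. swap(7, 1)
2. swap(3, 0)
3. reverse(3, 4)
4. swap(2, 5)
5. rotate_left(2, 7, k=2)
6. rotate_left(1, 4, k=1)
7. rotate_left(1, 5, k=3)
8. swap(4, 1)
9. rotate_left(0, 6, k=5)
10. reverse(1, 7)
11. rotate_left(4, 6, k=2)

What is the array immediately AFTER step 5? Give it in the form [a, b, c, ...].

Answer: [F, D, A, C, B, E, H, G]

Derivation:
After 1 (swap(7, 1)): [A, D, C, F, G, H, B, E]
After 2 (swap(3, 0)): [F, D, C, A, G, H, B, E]
After 3 (reverse(3, 4)): [F, D, C, G, A, H, B, E]
After 4 (swap(2, 5)): [F, D, H, G, A, C, B, E]
After 5 (rotate_left(2, 7, k=2)): [F, D, A, C, B, E, H, G]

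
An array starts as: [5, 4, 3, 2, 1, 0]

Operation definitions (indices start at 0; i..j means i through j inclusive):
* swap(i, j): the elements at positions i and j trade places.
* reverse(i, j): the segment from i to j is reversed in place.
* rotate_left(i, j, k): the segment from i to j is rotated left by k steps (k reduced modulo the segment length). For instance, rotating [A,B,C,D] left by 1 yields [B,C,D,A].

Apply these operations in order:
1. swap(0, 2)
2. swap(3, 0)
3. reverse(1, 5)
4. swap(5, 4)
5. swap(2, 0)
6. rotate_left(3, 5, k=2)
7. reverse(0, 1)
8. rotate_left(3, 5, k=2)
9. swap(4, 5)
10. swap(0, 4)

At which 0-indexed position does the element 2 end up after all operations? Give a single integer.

After 1 (swap(0, 2)): [3, 4, 5, 2, 1, 0]
After 2 (swap(3, 0)): [2, 4, 5, 3, 1, 0]
After 3 (reverse(1, 5)): [2, 0, 1, 3, 5, 4]
After 4 (swap(5, 4)): [2, 0, 1, 3, 4, 5]
After 5 (swap(2, 0)): [1, 0, 2, 3, 4, 5]
After 6 (rotate_left(3, 5, k=2)): [1, 0, 2, 5, 3, 4]
After 7 (reverse(0, 1)): [0, 1, 2, 5, 3, 4]
After 8 (rotate_left(3, 5, k=2)): [0, 1, 2, 4, 5, 3]
After 9 (swap(4, 5)): [0, 1, 2, 4, 3, 5]
After 10 (swap(0, 4)): [3, 1, 2, 4, 0, 5]

Answer: 2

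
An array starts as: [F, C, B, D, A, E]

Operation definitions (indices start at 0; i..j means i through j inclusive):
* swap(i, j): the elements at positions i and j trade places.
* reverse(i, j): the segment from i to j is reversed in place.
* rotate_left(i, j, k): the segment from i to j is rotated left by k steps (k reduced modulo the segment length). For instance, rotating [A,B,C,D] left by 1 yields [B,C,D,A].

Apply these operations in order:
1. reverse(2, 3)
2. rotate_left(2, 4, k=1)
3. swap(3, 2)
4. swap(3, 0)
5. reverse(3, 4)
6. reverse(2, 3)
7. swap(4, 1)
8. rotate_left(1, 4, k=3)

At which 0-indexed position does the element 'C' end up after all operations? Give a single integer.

After 1 (reverse(2, 3)): [F, C, D, B, A, E]
After 2 (rotate_left(2, 4, k=1)): [F, C, B, A, D, E]
After 3 (swap(3, 2)): [F, C, A, B, D, E]
After 4 (swap(3, 0)): [B, C, A, F, D, E]
After 5 (reverse(3, 4)): [B, C, A, D, F, E]
After 6 (reverse(2, 3)): [B, C, D, A, F, E]
After 7 (swap(4, 1)): [B, F, D, A, C, E]
After 8 (rotate_left(1, 4, k=3)): [B, C, F, D, A, E]

Answer: 1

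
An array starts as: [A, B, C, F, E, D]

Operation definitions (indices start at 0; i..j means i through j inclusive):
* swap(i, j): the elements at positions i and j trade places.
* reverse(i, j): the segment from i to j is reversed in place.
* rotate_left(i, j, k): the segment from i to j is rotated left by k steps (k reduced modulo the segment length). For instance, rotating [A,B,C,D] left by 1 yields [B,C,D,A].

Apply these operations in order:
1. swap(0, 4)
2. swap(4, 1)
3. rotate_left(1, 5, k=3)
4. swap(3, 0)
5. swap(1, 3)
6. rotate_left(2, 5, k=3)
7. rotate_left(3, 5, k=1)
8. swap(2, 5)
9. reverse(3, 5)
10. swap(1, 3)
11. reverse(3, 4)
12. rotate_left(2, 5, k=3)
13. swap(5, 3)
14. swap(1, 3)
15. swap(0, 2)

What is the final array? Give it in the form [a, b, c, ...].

After 1 (swap(0, 4)): [E, B, C, F, A, D]
After 2 (swap(4, 1)): [E, A, C, F, B, D]
After 3 (rotate_left(1, 5, k=3)): [E, B, D, A, C, F]
After 4 (swap(3, 0)): [A, B, D, E, C, F]
After 5 (swap(1, 3)): [A, E, D, B, C, F]
After 6 (rotate_left(2, 5, k=3)): [A, E, F, D, B, C]
After 7 (rotate_left(3, 5, k=1)): [A, E, F, B, C, D]
After 8 (swap(2, 5)): [A, E, D, B, C, F]
After 9 (reverse(3, 5)): [A, E, D, F, C, B]
After 10 (swap(1, 3)): [A, F, D, E, C, B]
After 11 (reverse(3, 4)): [A, F, D, C, E, B]
After 12 (rotate_left(2, 5, k=3)): [A, F, B, D, C, E]
After 13 (swap(5, 3)): [A, F, B, E, C, D]
After 14 (swap(1, 3)): [A, E, B, F, C, D]
After 15 (swap(0, 2)): [B, E, A, F, C, D]

Answer: [B, E, A, F, C, D]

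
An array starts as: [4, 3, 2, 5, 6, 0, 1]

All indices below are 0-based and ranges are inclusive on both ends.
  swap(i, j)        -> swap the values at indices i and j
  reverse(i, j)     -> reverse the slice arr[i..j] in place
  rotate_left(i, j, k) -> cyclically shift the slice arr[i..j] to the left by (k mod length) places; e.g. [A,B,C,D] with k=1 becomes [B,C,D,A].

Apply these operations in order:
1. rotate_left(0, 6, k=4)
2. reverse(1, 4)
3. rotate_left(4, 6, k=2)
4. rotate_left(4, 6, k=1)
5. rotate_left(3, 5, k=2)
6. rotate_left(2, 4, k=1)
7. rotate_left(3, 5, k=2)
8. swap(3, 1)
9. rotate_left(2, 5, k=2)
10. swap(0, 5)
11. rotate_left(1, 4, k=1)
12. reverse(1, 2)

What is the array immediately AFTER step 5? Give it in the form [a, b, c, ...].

After 1 (rotate_left(0, 6, k=4)): [6, 0, 1, 4, 3, 2, 5]
After 2 (reverse(1, 4)): [6, 3, 4, 1, 0, 2, 5]
After 3 (rotate_left(4, 6, k=2)): [6, 3, 4, 1, 5, 0, 2]
After 4 (rotate_left(4, 6, k=1)): [6, 3, 4, 1, 0, 2, 5]
After 5 (rotate_left(3, 5, k=2)): [6, 3, 4, 2, 1, 0, 5]

Answer: [6, 3, 4, 2, 1, 0, 5]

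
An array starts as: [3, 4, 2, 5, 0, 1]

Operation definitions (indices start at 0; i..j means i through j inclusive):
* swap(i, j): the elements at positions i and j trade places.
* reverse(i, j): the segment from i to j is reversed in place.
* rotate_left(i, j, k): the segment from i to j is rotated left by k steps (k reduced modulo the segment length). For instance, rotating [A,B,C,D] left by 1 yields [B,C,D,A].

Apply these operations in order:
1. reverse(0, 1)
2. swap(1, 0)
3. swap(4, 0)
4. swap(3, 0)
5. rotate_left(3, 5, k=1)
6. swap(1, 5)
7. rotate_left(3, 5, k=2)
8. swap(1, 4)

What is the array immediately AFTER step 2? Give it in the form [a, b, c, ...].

After 1 (reverse(0, 1)): [4, 3, 2, 5, 0, 1]
After 2 (swap(1, 0)): [3, 4, 2, 5, 0, 1]

Answer: [3, 4, 2, 5, 0, 1]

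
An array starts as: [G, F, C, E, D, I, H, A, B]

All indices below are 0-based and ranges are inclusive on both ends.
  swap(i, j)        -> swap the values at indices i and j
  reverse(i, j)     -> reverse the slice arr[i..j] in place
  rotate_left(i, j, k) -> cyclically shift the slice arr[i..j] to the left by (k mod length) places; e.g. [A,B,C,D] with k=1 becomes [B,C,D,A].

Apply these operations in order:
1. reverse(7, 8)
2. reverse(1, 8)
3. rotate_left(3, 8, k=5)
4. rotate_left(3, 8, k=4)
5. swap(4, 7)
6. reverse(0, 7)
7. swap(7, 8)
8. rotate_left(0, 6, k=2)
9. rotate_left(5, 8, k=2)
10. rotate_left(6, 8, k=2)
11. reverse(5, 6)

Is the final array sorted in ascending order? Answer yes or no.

After 1 (reverse(7, 8)): [G, F, C, E, D, I, H, B, A]
After 2 (reverse(1, 8)): [G, A, B, H, I, D, E, C, F]
After 3 (rotate_left(3, 8, k=5)): [G, A, B, F, H, I, D, E, C]
After 4 (rotate_left(3, 8, k=4)): [G, A, B, E, C, F, H, I, D]
After 5 (swap(4, 7)): [G, A, B, E, I, F, H, C, D]
After 6 (reverse(0, 7)): [C, H, F, I, E, B, A, G, D]
After 7 (swap(7, 8)): [C, H, F, I, E, B, A, D, G]
After 8 (rotate_left(0, 6, k=2)): [F, I, E, B, A, C, H, D, G]
After 9 (rotate_left(5, 8, k=2)): [F, I, E, B, A, D, G, C, H]
After 10 (rotate_left(6, 8, k=2)): [F, I, E, B, A, D, H, G, C]
After 11 (reverse(5, 6)): [F, I, E, B, A, H, D, G, C]

Answer: no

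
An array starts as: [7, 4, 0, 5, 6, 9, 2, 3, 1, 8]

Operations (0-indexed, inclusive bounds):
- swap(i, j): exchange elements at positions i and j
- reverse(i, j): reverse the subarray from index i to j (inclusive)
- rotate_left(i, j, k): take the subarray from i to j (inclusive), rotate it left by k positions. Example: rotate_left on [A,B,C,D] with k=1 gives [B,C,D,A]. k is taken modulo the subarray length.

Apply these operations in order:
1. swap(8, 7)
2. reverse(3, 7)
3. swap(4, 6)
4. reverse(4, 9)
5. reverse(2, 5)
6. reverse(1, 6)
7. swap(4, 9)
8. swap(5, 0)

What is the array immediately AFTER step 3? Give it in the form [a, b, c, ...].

After 1 (swap(8, 7)): [7, 4, 0, 5, 6, 9, 2, 1, 3, 8]
After 2 (reverse(3, 7)): [7, 4, 0, 1, 2, 9, 6, 5, 3, 8]
After 3 (swap(4, 6)): [7, 4, 0, 1, 6, 9, 2, 5, 3, 8]

Answer: [7, 4, 0, 1, 6, 9, 2, 5, 3, 8]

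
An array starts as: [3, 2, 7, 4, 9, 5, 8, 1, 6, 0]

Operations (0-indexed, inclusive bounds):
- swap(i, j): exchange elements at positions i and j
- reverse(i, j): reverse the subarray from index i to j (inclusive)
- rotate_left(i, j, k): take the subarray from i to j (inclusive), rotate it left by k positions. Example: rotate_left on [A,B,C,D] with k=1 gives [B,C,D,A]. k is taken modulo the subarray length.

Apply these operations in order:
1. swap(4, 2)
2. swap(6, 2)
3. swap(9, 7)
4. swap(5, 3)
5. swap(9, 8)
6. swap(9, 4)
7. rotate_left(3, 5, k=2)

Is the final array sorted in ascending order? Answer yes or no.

After 1 (swap(4, 2)): [3, 2, 9, 4, 7, 5, 8, 1, 6, 0]
After 2 (swap(6, 2)): [3, 2, 8, 4, 7, 5, 9, 1, 6, 0]
After 3 (swap(9, 7)): [3, 2, 8, 4, 7, 5, 9, 0, 6, 1]
After 4 (swap(5, 3)): [3, 2, 8, 5, 7, 4, 9, 0, 6, 1]
After 5 (swap(9, 8)): [3, 2, 8, 5, 7, 4, 9, 0, 1, 6]
After 6 (swap(9, 4)): [3, 2, 8, 5, 6, 4, 9, 0, 1, 7]
After 7 (rotate_left(3, 5, k=2)): [3, 2, 8, 4, 5, 6, 9, 0, 1, 7]

Answer: no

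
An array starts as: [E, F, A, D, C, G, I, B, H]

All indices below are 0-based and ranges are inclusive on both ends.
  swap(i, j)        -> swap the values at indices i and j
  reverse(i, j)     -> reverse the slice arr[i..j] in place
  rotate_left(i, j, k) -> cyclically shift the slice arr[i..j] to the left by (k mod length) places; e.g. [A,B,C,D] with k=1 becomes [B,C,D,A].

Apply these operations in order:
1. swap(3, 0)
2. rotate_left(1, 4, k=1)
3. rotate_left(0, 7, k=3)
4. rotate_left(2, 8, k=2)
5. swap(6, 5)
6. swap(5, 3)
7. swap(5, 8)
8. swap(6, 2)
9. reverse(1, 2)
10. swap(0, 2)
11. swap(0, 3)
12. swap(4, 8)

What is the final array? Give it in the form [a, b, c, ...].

Answer: [H, E, C, F, D, I, B, G, A]

Derivation:
After 1 (swap(3, 0)): [D, F, A, E, C, G, I, B, H]
After 2 (rotate_left(1, 4, k=1)): [D, A, E, C, F, G, I, B, H]
After 3 (rotate_left(0, 7, k=3)): [C, F, G, I, B, D, A, E, H]
After 4 (rotate_left(2, 8, k=2)): [C, F, B, D, A, E, H, G, I]
After 5 (swap(6, 5)): [C, F, B, D, A, H, E, G, I]
After 6 (swap(5, 3)): [C, F, B, H, A, D, E, G, I]
After 7 (swap(5, 8)): [C, F, B, H, A, I, E, G, D]
After 8 (swap(6, 2)): [C, F, E, H, A, I, B, G, D]
After 9 (reverse(1, 2)): [C, E, F, H, A, I, B, G, D]
After 10 (swap(0, 2)): [F, E, C, H, A, I, B, G, D]
After 11 (swap(0, 3)): [H, E, C, F, A, I, B, G, D]
After 12 (swap(4, 8)): [H, E, C, F, D, I, B, G, A]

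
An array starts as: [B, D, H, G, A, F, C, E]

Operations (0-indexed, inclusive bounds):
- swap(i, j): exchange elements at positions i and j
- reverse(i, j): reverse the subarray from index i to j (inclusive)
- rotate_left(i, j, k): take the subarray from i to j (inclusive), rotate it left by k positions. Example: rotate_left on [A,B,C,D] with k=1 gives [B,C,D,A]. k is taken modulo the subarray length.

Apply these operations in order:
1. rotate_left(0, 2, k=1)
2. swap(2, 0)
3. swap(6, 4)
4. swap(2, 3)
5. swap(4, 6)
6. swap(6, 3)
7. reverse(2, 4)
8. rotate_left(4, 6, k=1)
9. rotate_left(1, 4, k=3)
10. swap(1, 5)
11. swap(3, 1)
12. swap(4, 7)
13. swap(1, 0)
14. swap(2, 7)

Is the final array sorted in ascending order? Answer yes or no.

After 1 (rotate_left(0, 2, k=1)): [D, H, B, G, A, F, C, E]
After 2 (swap(2, 0)): [B, H, D, G, A, F, C, E]
After 3 (swap(6, 4)): [B, H, D, G, C, F, A, E]
After 4 (swap(2, 3)): [B, H, G, D, C, F, A, E]
After 5 (swap(4, 6)): [B, H, G, D, A, F, C, E]
After 6 (swap(6, 3)): [B, H, G, C, A, F, D, E]
After 7 (reverse(2, 4)): [B, H, A, C, G, F, D, E]
After 8 (rotate_left(4, 6, k=1)): [B, H, A, C, F, D, G, E]
After 9 (rotate_left(1, 4, k=3)): [B, F, H, A, C, D, G, E]
After 10 (swap(1, 5)): [B, D, H, A, C, F, G, E]
After 11 (swap(3, 1)): [B, A, H, D, C, F, G, E]
After 12 (swap(4, 7)): [B, A, H, D, E, F, G, C]
After 13 (swap(1, 0)): [A, B, H, D, E, F, G, C]
After 14 (swap(2, 7)): [A, B, C, D, E, F, G, H]

Answer: yes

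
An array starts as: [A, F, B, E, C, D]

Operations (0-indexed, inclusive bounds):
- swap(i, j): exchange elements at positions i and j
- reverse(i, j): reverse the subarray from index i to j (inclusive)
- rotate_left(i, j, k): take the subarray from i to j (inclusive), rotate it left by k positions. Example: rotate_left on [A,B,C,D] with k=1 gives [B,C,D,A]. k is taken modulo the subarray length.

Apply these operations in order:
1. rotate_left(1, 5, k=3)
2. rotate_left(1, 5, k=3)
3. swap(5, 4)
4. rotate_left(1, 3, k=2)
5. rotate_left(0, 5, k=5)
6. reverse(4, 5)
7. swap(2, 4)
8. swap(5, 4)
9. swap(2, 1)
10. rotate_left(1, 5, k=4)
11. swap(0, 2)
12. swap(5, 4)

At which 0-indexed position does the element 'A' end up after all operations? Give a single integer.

Answer: 3

Derivation:
After 1 (rotate_left(1, 5, k=3)): [A, C, D, F, B, E]
After 2 (rotate_left(1, 5, k=3)): [A, B, E, C, D, F]
After 3 (swap(5, 4)): [A, B, E, C, F, D]
After 4 (rotate_left(1, 3, k=2)): [A, C, B, E, F, D]
After 5 (rotate_left(0, 5, k=5)): [D, A, C, B, E, F]
After 6 (reverse(4, 5)): [D, A, C, B, F, E]
After 7 (swap(2, 4)): [D, A, F, B, C, E]
After 8 (swap(5, 4)): [D, A, F, B, E, C]
After 9 (swap(2, 1)): [D, F, A, B, E, C]
After 10 (rotate_left(1, 5, k=4)): [D, C, F, A, B, E]
After 11 (swap(0, 2)): [F, C, D, A, B, E]
After 12 (swap(5, 4)): [F, C, D, A, E, B]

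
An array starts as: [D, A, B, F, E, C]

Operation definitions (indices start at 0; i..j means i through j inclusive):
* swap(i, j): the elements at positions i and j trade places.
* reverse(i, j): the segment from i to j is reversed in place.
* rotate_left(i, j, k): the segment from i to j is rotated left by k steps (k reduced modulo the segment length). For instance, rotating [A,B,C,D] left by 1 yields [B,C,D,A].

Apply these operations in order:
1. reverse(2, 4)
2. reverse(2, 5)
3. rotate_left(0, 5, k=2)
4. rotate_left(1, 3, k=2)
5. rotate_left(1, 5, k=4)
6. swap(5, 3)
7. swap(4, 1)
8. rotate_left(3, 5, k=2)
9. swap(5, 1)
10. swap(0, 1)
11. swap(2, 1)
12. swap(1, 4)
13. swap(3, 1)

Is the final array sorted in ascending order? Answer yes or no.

Answer: yes

Derivation:
After 1 (reverse(2, 4)): [D, A, E, F, B, C]
After 2 (reverse(2, 5)): [D, A, C, B, F, E]
After 3 (rotate_left(0, 5, k=2)): [C, B, F, E, D, A]
After 4 (rotate_left(1, 3, k=2)): [C, E, B, F, D, A]
After 5 (rotate_left(1, 5, k=4)): [C, A, E, B, F, D]
After 6 (swap(5, 3)): [C, A, E, D, F, B]
After 7 (swap(4, 1)): [C, F, E, D, A, B]
After 8 (rotate_left(3, 5, k=2)): [C, F, E, B, D, A]
After 9 (swap(5, 1)): [C, A, E, B, D, F]
After 10 (swap(0, 1)): [A, C, E, B, D, F]
After 11 (swap(2, 1)): [A, E, C, B, D, F]
After 12 (swap(1, 4)): [A, D, C, B, E, F]
After 13 (swap(3, 1)): [A, B, C, D, E, F]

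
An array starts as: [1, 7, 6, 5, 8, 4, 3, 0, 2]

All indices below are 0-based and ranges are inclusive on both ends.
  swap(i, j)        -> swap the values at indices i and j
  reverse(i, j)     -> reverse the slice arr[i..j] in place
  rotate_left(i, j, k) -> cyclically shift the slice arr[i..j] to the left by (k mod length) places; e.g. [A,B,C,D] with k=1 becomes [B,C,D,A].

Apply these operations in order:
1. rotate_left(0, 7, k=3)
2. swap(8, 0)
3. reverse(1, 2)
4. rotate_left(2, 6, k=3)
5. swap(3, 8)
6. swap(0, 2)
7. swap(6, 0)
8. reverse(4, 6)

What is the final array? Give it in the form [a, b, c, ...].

After 1 (rotate_left(0, 7, k=3)): [5, 8, 4, 3, 0, 1, 7, 6, 2]
After 2 (swap(8, 0)): [2, 8, 4, 3, 0, 1, 7, 6, 5]
After 3 (reverse(1, 2)): [2, 4, 8, 3, 0, 1, 7, 6, 5]
After 4 (rotate_left(2, 6, k=3)): [2, 4, 1, 7, 8, 3, 0, 6, 5]
After 5 (swap(3, 8)): [2, 4, 1, 5, 8, 3, 0, 6, 7]
After 6 (swap(0, 2)): [1, 4, 2, 5, 8, 3, 0, 6, 7]
After 7 (swap(6, 0)): [0, 4, 2, 5, 8, 3, 1, 6, 7]
After 8 (reverse(4, 6)): [0, 4, 2, 5, 1, 3, 8, 6, 7]

Answer: [0, 4, 2, 5, 1, 3, 8, 6, 7]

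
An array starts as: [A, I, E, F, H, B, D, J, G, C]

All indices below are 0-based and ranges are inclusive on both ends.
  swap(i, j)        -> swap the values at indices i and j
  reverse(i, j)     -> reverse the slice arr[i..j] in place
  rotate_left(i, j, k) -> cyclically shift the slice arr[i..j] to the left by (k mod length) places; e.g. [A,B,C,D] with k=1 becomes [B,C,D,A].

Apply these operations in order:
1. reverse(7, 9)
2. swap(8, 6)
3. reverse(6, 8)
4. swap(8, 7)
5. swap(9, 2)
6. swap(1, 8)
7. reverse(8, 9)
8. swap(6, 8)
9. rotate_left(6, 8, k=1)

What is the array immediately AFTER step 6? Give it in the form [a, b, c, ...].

After 1 (reverse(7, 9)): [A, I, E, F, H, B, D, C, G, J]
After 2 (swap(8, 6)): [A, I, E, F, H, B, G, C, D, J]
After 3 (reverse(6, 8)): [A, I, E, F, H, B, D, C, G, J]
After 4 (swap(8, 7)): [A, I, E, F, H, B, D, G, C, J]
After 5 (swap(9, 2)): [A, I, J, F, H, B, D, G, C, E]
After 6 (swap(1, 8)): [A, C, J, F, H, B, D, G, I, E]

Answer: [A, C, J, F, H, B, D, G, I, E]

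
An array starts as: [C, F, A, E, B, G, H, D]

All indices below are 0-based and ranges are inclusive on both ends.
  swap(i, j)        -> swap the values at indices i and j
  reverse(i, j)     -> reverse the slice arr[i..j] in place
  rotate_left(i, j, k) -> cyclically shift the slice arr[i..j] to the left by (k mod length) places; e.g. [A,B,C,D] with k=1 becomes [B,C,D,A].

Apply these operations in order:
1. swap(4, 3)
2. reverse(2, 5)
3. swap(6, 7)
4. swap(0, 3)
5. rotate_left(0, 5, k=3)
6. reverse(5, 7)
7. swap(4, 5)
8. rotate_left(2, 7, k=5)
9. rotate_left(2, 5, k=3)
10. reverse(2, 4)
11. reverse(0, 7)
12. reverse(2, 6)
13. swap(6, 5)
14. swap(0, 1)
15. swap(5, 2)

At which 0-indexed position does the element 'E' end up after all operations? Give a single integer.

Answer: 2

Derivation:
After 1 (swap(4, 3)): [C, F, A, B, E, G, H, D]
After 2 (reverse(2, 5)): [C, F, G, E, B, A, H, D]
After 3 (swap(6, 7)): [C, F, G, E, B, A, D, H]
After 4 (swap(0, 3)): [E, F, G, C, B, A, D, H]
After 5 (rotate_left(0, 5, k=3)): [C, B, A, E, F, G, D, H]
After 6 (reverse(5, 7)): [C, B, A, E, F, H, D, G]
After 7 (swap(4, 5)): [C, B, A, E, H, F, D, G]
After 8 (rotate_left(2, 7, k=5)): [C, B, G, A, E, H, F, D]
After 9 (rotate_left(2, 5, k=3)): [C, B, H, G, A, E, F, D]
After 10 (reverse(2, 4)): [C, B, A, G, H, E, F, D]
After 11 (reverse(0, 7)): [D, F, E, H, G, A, B, C]
After 12 (reverse(2, 6)): [D, F, B, A, G, H, E, C]
After 13 (swap(6, 5)): [D, F, B, A, G, E, H, C]
After 14 (swap(0, 1)): [F, D, B, A, G, E, H, C]
After 15 (swap(5, 2)): [F, D, E, A, G, B, H, C]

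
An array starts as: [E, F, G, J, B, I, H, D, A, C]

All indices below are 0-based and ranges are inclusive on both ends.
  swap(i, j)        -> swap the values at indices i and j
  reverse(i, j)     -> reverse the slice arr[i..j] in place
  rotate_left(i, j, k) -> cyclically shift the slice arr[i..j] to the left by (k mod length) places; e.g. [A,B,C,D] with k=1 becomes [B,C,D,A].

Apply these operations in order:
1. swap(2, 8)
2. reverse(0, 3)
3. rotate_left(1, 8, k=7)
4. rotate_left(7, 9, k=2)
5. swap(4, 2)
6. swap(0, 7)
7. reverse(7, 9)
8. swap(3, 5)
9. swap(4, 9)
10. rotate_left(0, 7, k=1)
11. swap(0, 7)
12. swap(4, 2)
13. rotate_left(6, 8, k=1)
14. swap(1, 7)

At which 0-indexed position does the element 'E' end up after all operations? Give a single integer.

Answer: 7

Derivation:
After 1 (swap(2, 8)): [E, F, A, J, B, I, H, D, G, C]
After 2 (reverse(0, 3)): [J, A, F, E, B, I, H, D, G, C]
After 3 (rotate_left(1, 8, k=7)): [J, G, A, F, E, B, I, H, D, C]
After 4 (rotate_left(7, 9, k=2)): [J, G, A, F, E, B, I, C, H, D]
After 5 (swap(4, 2)): [J, G, E, F, A, B, I, C, H, D]
After 6 (swap(0, 7)): [C, G, E, F, A, B, I, J, H, D]
After 7 (reverse(7, 9)): [C, G, E, F, A, B, I, D, H, J]
After 8 (swap(3, 5)): [C, G, E, B, A, F, I, D, H, J]
After 9 (swap(4, 9)): [C, G, E, B, J, F, I, D, H, A]
After 10 (rotate_left(0, 7, k=1)): [G, E, B, J, F, I, D, C, H, A]
After 11 (swap(0, 7)): [C, E, B, J, F, I, D, G, H, A]
After 12 (swap(4, 2)): [C, E, F, J, B, I, D, G, H, A]
After 13 (rotate_left(6, 8, k=1)): [C, E, F, J, B, I, G, H, D, A]
After 14 (swap(1, 7)): [C, H, F, J, B, I, G, E, D, A]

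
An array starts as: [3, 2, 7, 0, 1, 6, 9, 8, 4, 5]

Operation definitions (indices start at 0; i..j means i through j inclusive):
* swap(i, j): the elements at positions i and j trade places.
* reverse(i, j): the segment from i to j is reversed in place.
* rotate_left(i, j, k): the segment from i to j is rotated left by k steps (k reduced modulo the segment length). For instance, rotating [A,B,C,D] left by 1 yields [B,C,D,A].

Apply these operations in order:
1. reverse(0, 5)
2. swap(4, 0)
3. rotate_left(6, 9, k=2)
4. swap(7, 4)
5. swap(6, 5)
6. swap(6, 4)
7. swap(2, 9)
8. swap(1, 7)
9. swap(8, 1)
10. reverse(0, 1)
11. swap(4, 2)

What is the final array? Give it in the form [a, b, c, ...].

Answer: [9, 2, 3, 7, 8, 4, 5, 1, 6, 0]

Derivation:
After 1 (reverse(0, 5)): [6, 1, 0, 7, 2, 3, 9, 8, 4, 5]
After 2 (swap(4, 0)): [2, 1, 0, 7, 6, 3, 9, 8, 4, 5]
After 3 (rotate_left(6, 9, k=2)): [2, 1, 0, 7, 6, 3, 4, 5, 9, 8]
After 4 (swap(7, 4)): [2, 1, 0, 7, 5, 3, 4, 6, 9, 8]
After 5 (swap(6, 5)): [2, 1, 0, 7, 5, 4, 3, 6, 9, 8]
After 6 (swap(6, 4)): [2, 1, 0, 7, 3, 4, 5, 6, 9, 8]
After 7 (swap(2, 9)): [2, 1, 8, 7, 3, 4, 5, 6, 9, 0]
After 8 (swap(1, 7)): [2, 6, 8, 7, 3, 4, 5, 1, 9, 0]
After 9 (swap(8, 1)): [2, 9, 8, 7, 3, 4, 5, 1, 6, 0]
After 10 (reverse(0, 1)): [9, 2, 8, 7, 3, 4, 5, 1, 6, 0]
After 11 (swap(4, 2)): [9, 2, 3, 7, 8, 4, 5, 1, 6, 0]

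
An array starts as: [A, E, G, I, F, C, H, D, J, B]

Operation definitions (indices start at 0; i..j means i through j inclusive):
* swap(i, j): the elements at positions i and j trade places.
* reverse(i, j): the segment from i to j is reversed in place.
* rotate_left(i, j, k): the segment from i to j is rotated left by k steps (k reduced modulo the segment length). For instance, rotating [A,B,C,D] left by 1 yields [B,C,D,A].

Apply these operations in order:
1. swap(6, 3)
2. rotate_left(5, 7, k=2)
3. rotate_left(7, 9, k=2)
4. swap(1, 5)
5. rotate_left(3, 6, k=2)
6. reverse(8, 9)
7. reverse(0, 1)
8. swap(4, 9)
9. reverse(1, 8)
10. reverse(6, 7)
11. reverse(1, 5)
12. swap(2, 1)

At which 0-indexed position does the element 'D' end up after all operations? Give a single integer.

After 1 (swap(6, 3)): [A, E, G, H, F, C, I, D, J, B]
After 2 (rotate_left(5, 7, k=2)): [A, E, G, H, F, D, C, I, J, B]
After 3 (rotate_left(7, 9, k=2)): [A, E, G, H, F, D, C, B, I, J]
After 4 (swap(1, 5)): [A, D, G, H, F, E, C, B, I, J]
After 5 (rotate_left(3, 6, k=2)): [A, D, G, E, C, H, F, B, I, J]
After 6 (reverse(8, 9)): [A, D, G, E, C, H, F, B, J, I]
After 7 (reverse(0, 1)): [D, A, G, E, C, H, F, B, J, I]
After 8 (swap(4, 9)): [D, A, G, E, I, H, F, B, J, C]
After 9 (reverse(1, 8)): [D, J, B, F, H, I, E, G, A, C]
After 10 (reverse(6, 7)): [D, J, B, F, H, I, G, E, A, C]
After 11 (reverse(1, 5)): [D, I, H, F, B, J, G, E, A, C]
After 12 (swap(2, 1)): [D, H, I, F, B, J, G, E, A, C]

Answer: 0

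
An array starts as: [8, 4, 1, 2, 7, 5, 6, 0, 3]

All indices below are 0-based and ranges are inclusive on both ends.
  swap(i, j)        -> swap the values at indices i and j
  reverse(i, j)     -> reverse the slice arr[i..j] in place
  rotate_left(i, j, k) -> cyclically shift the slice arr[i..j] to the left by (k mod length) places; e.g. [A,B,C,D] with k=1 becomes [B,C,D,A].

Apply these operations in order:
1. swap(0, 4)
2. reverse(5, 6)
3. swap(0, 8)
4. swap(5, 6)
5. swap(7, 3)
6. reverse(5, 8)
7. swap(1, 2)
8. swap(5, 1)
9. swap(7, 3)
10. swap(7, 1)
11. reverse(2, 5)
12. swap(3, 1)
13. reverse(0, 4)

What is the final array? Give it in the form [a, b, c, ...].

After 1 (swap(0, 4)): [7, 4, 1, 2, 8, 5, 6, 0, 3]
After 2 (reverse(5, 6)): [7, 4, 1, 2, 8, 6, 5, 0, 3]
After 3 (swap(0, 8)): [3, 4, 1, 2, 8, 6, 5, 0, 7]
After 4 (swap(5, 6)): [3, 4, 1, 2, 8, 5, 6, 0, 7]
After 5 (swap(7, 3)): [3, 4, 1, 0, 8, 5, 6, 2, 7]
After 6 (reverse(5, 8)): [3, 4, 1, 0, 8, 7, 2, 6, 5]
After 7 (swap(1, 2)): [3, 1, 4, 0, 8, 7, 2, 6, 5]
After 8 (swap(5, 1)): [3, 7, 4, 0, 8, 1, 2, 6, 5]
After 9 (swap(7, 3)): [3, 7, 4, 6, 8, 1, 2, 0, 5]
After 10 (swap(7, 1)): [3, 0, 4, 6, 8, 1, 2, 7, 5]
After 11 (reverse(2, 5)): [3, 0, 1, 8, 6, 4, 2, 7, 5]
After 12 (swap(3, 1)): [3, 8, 1, 0, 6, 4, 2, 7, 5]
After 13 (reverse(0, 4)): [6, 0, 1, 8, 3, 4, 2, 7, 5]

Answer: [6, 0, 1, 8, 3, 4, 2, 7, 5]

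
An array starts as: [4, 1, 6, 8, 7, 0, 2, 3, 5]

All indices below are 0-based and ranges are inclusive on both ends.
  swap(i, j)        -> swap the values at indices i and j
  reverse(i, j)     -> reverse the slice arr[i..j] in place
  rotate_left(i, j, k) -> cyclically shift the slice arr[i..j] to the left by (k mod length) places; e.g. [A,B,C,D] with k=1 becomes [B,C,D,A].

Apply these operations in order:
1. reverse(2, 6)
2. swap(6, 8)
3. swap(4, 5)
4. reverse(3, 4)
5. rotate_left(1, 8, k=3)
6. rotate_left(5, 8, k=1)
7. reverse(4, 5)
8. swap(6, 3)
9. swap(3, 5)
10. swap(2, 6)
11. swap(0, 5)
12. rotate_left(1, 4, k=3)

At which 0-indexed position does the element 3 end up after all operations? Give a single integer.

After 1 (reverse(2, 6)): [4, 1, 2, 0, 7, 8, 6, 3, 5]
After 2 (swap(6, 8)): [4, 1, 2, 0, 7, 8, 5, 3, 6]
After 3 (swap(4, 5)): [4, 1, 2, 0, 8, 7, 5, 3, 6]
After 4 (reverse(3, 4)): [4, 1, 2, 8, 0, 7, 5, 3, 6]
After 5 (rotate_left(1, 8, k=3)): [4, 0, 7, 5, 3, 6, 1, 2, 8]
After 6 (rotate_left(5, 8, k=1)): [4, 0, 7, 5, 3, 1, 2, 8, 6]
After 7 (reverse(4, 5)): [4, 0, 7, 5, 1, 3, 2, 8, 6]
After 8 (swap(6, 3)): [4, 0, 7, 2, 1, 3, 5, 8, 6]
After 9 (swap(3, 5)): [4, 0, 7, 3, 1, 2, 5, 8, 6]
After 10 (swap(2, 6)): [4, 0, 5, 3, 1, 2, 7, 8, 6]
After 11 (swap(0, 5)): [2, 0, 5, 3, 1, 4, 7, 8, 6]
After 12 (rotate_left(1, 4, k=3)): [2, 1, 0, 5, 3, 4, 7, 8, 6]

Answer: 4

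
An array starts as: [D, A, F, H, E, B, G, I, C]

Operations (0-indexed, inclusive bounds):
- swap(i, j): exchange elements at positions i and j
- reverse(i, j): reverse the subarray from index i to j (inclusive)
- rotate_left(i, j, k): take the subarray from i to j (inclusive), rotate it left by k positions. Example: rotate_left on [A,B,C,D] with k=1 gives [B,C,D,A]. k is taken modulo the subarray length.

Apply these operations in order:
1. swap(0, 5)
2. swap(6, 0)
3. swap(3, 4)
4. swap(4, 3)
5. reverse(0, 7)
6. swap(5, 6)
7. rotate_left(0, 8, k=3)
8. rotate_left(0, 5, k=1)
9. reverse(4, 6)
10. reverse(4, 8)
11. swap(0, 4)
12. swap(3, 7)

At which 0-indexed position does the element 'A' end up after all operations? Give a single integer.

Answer: 1

Derivation:
After 1 (swap(0, 5)): [B, A, F, H, E, D, G, I, C]
After 2 (swap(6, 0)): [G, A, F, H, E, D, B, I, C]
After 3 (swap(3, 4)): [G, A, F, E, H, D, B, I, C]
After 4 (swap(4, 3)): [G, A, F, H, E, D, B, I, C]
After 5 (reverse(0, 7)): [I, B, D, E, H, F, A, G, C]
After 6 (swap(5, 6)): [I, B, D, E, H, A, F, G, C]
After 7 (rotate_left(0, 8, k=3)): [E, H, A, F, G, C, I, B, D]
After 8 (rotate_left(0, 5, k=1)): [H, A, F, G, C, E, I, B, D]
After 9 (reverse(4, 6)): [H, A, F, G, I, E, C, B, D]
After 10 (reverse(4, 8)): [H, A, F, G, D, B, C, E, I]
After 11 (swap(0, 4)): [D, A, F, G, H, B, C, E, I]
After 12 (swap(3, 7)): [D, A, F, E, H, B, C, G, I]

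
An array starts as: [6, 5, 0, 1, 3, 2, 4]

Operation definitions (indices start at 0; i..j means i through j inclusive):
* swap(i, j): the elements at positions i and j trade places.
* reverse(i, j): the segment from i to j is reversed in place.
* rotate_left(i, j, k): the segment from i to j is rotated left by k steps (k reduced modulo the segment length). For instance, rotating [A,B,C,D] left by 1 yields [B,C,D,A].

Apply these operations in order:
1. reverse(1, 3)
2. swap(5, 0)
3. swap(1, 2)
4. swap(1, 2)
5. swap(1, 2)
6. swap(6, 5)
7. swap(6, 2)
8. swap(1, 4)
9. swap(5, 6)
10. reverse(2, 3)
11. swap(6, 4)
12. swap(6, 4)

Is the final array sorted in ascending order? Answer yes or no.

After 1 (reverse(1, 3)): [6, 1, 0, 5, 3, 2, 4]
After 2 (swap(5, 0)): [2, 1, 0, 5, 3, 6, 4]
After 3 (swap(1, 2)): [2, 0, 1, 5, 3, 6, 4]
After 4 (swap(1, 2)): [2, 1, 0, 5, 3, 6, 4]
After 5 (swap(1, 2)): [2, 0, 1, 5, 3, 6, 4]
After 6 (swap(6, 5)): [2, 0, 1, 5, 3, 4, 6]
After 7 (swap(6, 2)): [2, 0, 6, 5, 3, 4, 1]
After 8 (swap(1, 4)): [2, 3, 6, 5, 0, 4, 1]
After 9 (swap(5, 6)): [2, 3, 6, 5, 0, 1, 4]
After 10 (reverse(2, 3)): [2, 3, 5, 6, 0, 1, 4]
After 11 (swap(6, 4)): [2, 3, 5, 6, 4, 1, 0]
After 12 (swap(6, 4)): [2, 3, 5, 6, 0, 1, 4]

Answer: no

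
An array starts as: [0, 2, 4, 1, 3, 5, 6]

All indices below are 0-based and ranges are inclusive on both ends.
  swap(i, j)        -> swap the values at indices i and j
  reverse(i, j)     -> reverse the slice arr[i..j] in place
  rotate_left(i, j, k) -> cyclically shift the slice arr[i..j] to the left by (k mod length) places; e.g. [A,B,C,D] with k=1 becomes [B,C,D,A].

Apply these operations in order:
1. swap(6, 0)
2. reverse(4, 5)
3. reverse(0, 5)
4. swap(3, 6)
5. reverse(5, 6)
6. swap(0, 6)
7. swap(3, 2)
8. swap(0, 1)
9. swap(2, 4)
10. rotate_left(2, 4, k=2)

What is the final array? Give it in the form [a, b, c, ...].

Answer: [5, 6, 0, 2, 1, 4, 3]

Derivation:
After 1 (swap(6, 0)): [6, 2, 4, 1, 3, 5, 0]
After 2 (reverse(4, 5)): [6, 2, 4, 1, 5, 3, 0]
After 3 (reverse(0, 5)): [3, 5, 1, 4, 2, 6, 0]
After 4 (swap(3, 6)): [3, 5, 1, 0, 2, 6, 4]
After 5 (reverse(5, 6)): [3, 5, 1, 0, 2, 4, 6]
After 6 (swap(0, 6)): [6, 5, 1, 0, 2, 4, 3]
After 7 (swap(3, 2)): [6, 5, 0, 1, 2, 4, 3]
After 8 (swap(0, 1)): [5, 6, 0, 1, 2, 4, 3]
After 9 (swap(2, 4)): [5, 6, 2, 1, 0, 4, 3]
After 10 (rotate_left(2, 4, k=2)): [5, 6, 0, 2, 1, 4, 3]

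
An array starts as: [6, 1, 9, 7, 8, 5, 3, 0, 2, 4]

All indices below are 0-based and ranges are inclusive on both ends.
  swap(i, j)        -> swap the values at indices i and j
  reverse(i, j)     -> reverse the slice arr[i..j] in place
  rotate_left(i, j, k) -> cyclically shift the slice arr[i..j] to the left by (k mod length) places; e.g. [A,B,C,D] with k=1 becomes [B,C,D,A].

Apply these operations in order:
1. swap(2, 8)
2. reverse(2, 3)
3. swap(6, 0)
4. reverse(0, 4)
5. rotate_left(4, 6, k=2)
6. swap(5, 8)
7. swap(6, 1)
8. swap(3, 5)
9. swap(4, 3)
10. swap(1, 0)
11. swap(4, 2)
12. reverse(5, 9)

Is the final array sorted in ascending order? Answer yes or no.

Answer: no

Derivation:
After 1 (swap(2, 8)): [6, 1, 2, 7, 8, 5, 3, 0, 9, 4]
After 2 (reverse(2, 3)): [6, 1, 7, 2, 8, 5, 3, 0, 9, 4]
After 3 (swap(6, 0)): [3, 1, 7, 2, 8, 5, 6, 0, 9, 4]
After 4 (reverse(0, 4)): [8, 2, 7, 1, 3, 5, 6, 0, 9, 4]
After 5 (rotate_left(4, 6, k=2)): [8, 2, 7, 1, 6, 3, 5, 0, 9, 4]
After 6 (swap(5, 8)): [8, 2, 7, 1, 6, 9, 5, 0, 3, 4]
After 7 (swap(6, 1)): [8, 5, 7, 1, 6, 9, 2, 0, 3, 4]
After 8 (swap(3, 5)): [8, 5, 7, 9, 6, 1, 2, 0, 3, 4]
After 9 (swap(4, 3)): [8, 5, 7, 6, 9, 1, 2, 0, 3, 4]
After 10 (swap(1, 0)): [5, 8, 7, 6, 9, 1, 2, 0, 3, 4]
After 11 (swap(4, 2)): [5, 8, 9, 6, 7, 1, 2, 0, 3, 4]
After 12 (reverse(5, 9)): [5, 8, 9, 6, 7, 4, 3, 0, 2, 1]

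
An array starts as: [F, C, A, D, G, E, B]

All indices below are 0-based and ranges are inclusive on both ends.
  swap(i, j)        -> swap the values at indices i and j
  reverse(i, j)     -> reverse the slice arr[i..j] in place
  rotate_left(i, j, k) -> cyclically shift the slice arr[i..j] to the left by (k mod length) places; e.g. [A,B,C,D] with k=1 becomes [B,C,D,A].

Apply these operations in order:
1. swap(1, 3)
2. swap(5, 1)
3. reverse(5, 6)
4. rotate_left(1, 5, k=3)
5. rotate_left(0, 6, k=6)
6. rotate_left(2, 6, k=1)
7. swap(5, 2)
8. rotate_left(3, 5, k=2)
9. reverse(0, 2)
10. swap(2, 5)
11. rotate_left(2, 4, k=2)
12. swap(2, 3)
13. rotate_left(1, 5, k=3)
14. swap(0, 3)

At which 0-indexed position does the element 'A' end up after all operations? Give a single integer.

After 1 (swap(1, 3)): [F, D, A, C, G, E, B]
After 2 (swap(5, 1)): [F, E, A, C, G, D, B]
After 3 (reverse(5, 6)): [F, E, A, C, G, B, D]
After 4 (rotate_left(1, 5, k=3)): [F, G, B, E, A, C, D]
After 5 (rotate_left(0, 6, k=6)): [D, F, G, B, E, A, C]
After 6 (rotate_left(2, 6, k=1)): [D, F, B, E, A, C, G]
After 7 (swap(5, 2)): [D, F, C, E, A, B, G]
After 8 (rotate_left(3, 5, k=2)): [D, F, C, B, E, A, G]
After 9 (reverse(0, 2)): [C, F, D, B, E, A, G]
After 10 (swap(2, 5)): [C, F, A, B, E, D, G]
After 11 (rotate_left(2, 4, k=2)): [C, F, E, A, B, D, G]
After 12 (swap(2, 3)): [C, F, A, E, B, D, G]
After 13 (rotate_left(1, 5, k=3)): [C, B, D, F, A, E, G]
After 14 (swap(0, 3)): [F, B, D, C, A, E, G]

Answer: 4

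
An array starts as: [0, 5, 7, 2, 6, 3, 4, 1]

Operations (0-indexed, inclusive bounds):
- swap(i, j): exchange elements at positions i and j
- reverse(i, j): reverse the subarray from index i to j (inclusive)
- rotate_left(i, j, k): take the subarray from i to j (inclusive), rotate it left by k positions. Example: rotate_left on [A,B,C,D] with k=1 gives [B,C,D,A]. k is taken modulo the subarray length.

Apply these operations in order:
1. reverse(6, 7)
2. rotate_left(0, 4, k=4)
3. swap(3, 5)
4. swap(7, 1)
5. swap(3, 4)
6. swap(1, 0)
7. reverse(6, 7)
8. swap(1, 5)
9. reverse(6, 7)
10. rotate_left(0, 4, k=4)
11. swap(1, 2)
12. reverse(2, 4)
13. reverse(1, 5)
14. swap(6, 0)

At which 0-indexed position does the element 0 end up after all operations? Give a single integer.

Answer: 7

Derivation:
After 1 (reverse(6, 7)): [0, 5, 7, 2, 6, 3, 1, 4]
After 2 (rotate_left(0, 4, k=4)): [6, 0, 5, 7, 2, 3, 1, 4]
After 3 (swap(3, 5)): [6, 0, 5, 3, 2, 7, 1, 4]
After 4 (swap(7, 1)): [6, 4, 5, 3, 2, 7, 1, 0]
After 5 (swap(3, 4)): [6, 4, 5, 2, 3, 7, 1, 0]
After 6 (swap(1, 0)): [4, 6, 5, 2, 3, 7, 1, 0]
After 7 (reverse(6, 7)): [4, 6, 5, 2, 3, 7, 0, 1]
After 8 (swap(1, 5)): [4, 7, 5, 2, 3, 6, 0, 1]
After 9 (reverse(6, 7)): [4, 7, 5, 2, 3, 6, 1, 0]
After 10 (rotate_left(0, 4, k=4)): [3, 4, 7, 5, 2, 6, 1, 0]
After 11 (swap(1, 2)): [3, 7, 4, 5, 2, 6, 1, 0]
After 12 (reverse(2, 4)): [3, 7, 2, 5, 4, 6, 1, 0]
After 13 (reverse(1, 5)): [3, 6, 4, 5, 2, 7, 1, 0]
After 14 (swap(6, 0)): [1, 6, 4, 5, 2, 7, 3, 0]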